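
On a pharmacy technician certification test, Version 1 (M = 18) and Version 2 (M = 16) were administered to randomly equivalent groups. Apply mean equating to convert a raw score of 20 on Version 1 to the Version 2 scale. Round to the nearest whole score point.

18

Mean equating: y = x + (M_Y − M_X) = 20 + (16 − 18) = 18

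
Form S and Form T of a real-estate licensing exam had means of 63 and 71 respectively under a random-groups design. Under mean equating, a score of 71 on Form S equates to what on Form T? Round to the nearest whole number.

Mean equating: y = x + (M_Y − M_X) = 71 + (71 − 63) = 79

79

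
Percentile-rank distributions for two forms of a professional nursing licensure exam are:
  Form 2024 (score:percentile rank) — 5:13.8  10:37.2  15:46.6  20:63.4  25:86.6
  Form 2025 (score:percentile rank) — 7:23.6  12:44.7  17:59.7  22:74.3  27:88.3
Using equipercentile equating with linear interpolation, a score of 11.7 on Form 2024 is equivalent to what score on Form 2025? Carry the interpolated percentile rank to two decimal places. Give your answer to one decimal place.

11.0

PR of 11.7 on Form 2024: 37.2 + (11.7 − 10)/(15 − 10) × (46.6 − 37.2) = 40.40
On Form 2025, PR 40.40 falls between score 7 (PR 23.6) and 12 (PR 44.7).
Interpolate: 7 + (40.40 − 23.6)/(44.7 − 23.6) × (12 − 7) = 11.0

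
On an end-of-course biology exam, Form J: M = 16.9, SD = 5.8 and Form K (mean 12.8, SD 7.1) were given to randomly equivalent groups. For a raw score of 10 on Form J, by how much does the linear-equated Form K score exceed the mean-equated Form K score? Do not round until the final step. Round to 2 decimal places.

Mean-equated: 10 + (12.8 − 16.9) = 5.90
Linear-equated: (7.1/5.8)(10 − 16.9) + 12.8 = 4.353
Difference = 4.353 − 5.90 = -1.55

-1.55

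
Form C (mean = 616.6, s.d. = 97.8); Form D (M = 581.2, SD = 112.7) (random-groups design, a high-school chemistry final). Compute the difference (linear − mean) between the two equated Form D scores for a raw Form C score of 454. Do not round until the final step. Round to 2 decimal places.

Mean-equated: 454 + (581.2 − 616.6) = 418.60
Linear-equated: (112.7/97.8)(454 − 616.6) + 581.2 = 393.828
Difference = 393.828 − 418.60 = -24.77

-24.77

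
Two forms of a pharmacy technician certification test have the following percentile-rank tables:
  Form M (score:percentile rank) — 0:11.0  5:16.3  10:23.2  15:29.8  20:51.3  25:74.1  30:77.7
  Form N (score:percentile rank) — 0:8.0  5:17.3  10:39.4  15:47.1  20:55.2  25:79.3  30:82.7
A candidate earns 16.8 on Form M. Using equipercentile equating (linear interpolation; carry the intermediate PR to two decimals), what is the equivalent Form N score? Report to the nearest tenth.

PR of 16.8 on Form M: 29.8 + (16.8 − 15)/(20 − 15) × (51.3 − 29.8) = 37.54
On Form N, PR 37.54 falls between score 5 (PR 17.3) and 10 (PR 39.4).
Interpolate: 5 + (37.54 − 17.3)/(39.4 − 17.3) × (10 − 5) = 9.6

9.6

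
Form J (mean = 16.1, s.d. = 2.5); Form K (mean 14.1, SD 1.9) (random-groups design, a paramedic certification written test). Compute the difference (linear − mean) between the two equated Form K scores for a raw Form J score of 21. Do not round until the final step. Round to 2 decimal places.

Mean-equated: 21 + (14.1 − 16.1) = 19.00
Linear-equated: (1.9/2.5)(21 − 16.1) + 14.1 = 17.824
Difference = 17.824 − 19.00 = -1.18

-1.18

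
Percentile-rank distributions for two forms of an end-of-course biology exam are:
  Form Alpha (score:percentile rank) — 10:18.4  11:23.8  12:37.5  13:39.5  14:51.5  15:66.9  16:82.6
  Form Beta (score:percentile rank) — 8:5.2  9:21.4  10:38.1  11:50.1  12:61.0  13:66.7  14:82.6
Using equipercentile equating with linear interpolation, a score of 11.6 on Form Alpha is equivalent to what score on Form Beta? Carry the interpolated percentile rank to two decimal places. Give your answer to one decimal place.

9.6

PR of 11.6 on Form Alpha: 23.8 + (11.6 − 11)/(12 − 11) × (37.5 − 23.8) = 32.02
On Form Beta, PR 32.02 falls between score 9 (PR 21.4) and 10 (PR 38.1).
Interpolate: 9 + (32.02 − 21.4)/(38.1 − 21.4) × (10 − 9) = 9.6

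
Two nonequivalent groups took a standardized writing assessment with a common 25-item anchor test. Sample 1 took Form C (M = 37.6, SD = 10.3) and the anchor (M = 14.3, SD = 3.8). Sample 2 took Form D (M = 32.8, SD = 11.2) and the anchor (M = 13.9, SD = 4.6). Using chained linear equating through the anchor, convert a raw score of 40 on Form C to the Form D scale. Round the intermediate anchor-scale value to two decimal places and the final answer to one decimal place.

Form C → anchor (Sample 1): v = (3.8/10.3)(40 − 37.6) + 14.3 = 15.19
anchor → Form D (Sample 2): y = (11.2/4.6)(15.19 − 13.9) + 32.8 = 35.9

35.9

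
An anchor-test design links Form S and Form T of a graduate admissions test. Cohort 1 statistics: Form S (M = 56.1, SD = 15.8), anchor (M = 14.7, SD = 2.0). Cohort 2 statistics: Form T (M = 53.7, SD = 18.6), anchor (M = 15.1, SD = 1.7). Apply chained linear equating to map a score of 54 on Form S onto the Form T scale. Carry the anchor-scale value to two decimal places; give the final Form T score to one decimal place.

Form S → anchor (Cohort 1): v = (2.0/15.8)(54 − 56.1) + 14.7 = 14.43
anchor → Form T (Cohort 2): y = (18.6/1.7)(14.43 − 15.1) + 53.7 = 46.4

46.4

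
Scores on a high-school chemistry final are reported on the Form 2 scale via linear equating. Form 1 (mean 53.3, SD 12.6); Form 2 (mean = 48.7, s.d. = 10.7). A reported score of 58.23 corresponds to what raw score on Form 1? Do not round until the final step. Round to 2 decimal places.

64.52

Invert y = (SD_Y/SD_X)(x − M_X) + M_Y:
x = (SD_X/SD_Y)(y − M_Y) + M_X = (12.6/10.7)(58.23 − 48.7) + 53.3
x = 1.177570 × 9.530 + 53.3 = 64.52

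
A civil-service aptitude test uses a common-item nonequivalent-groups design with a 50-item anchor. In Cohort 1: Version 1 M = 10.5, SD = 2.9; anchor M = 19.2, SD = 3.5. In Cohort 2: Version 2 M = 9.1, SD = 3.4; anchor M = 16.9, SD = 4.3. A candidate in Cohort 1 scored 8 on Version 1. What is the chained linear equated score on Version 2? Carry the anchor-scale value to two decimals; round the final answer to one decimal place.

8.5

Version 1 → anchor (Cohort 1): v = (3.5/2.9)(8 − 10.5) + 19.2 = 16.18
anchor → Version 2 (Cohort 2): y = (3.4/4.3)(16.18 − 16.9) + 9.1 = 8.5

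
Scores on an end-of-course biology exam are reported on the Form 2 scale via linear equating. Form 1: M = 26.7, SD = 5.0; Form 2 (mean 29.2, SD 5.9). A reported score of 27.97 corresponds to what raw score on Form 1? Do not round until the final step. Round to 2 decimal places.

25.66

Invert y = (SD_Y/SD_X)(x − M_X) + M_Y:
x = (SD_X/SD_Y)(y − M_Y) + M_X = (5.0/5.9)(27.97 − 29.2) + 26.7
x = 0.847458 × -1.230 + 26.7 = 25.66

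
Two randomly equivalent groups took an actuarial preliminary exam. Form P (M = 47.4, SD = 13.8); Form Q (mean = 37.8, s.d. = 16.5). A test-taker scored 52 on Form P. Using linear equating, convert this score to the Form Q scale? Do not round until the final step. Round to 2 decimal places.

Linear equating: y = (SD_Y/SD_X)(x − M_X) + M_Y
y = (16.5/13.8)(52 − 47.4) + 37.8
y = 1.195652 × 4.6 + 37.8 = 5.5000 + 37.8 = 43.30

43.30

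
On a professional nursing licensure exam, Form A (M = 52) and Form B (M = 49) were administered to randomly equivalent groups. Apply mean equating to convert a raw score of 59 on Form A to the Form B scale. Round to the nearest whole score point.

56

Mean equating: y = x + (M_Y − M_X) = 59 + (49 − 52) = 56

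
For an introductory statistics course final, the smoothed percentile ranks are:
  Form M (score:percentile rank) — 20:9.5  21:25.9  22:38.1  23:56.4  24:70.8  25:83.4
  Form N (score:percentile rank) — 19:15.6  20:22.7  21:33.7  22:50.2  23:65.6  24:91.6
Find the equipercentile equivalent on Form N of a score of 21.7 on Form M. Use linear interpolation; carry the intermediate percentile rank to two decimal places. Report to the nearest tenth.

21.0

PR of 21.7 on Form M: 25.9 + (21.7 − 21)/(22 − 21) × (38.1 − 25.9) = 34.44
On Form N, PR 34.44 falls between score 21 (PR 33.7) and 22 (PR 50.2).
Interpolate: 21 + (34.44 − 33.7)/(50.2 − 33.7) × (22 − 21) = 21.0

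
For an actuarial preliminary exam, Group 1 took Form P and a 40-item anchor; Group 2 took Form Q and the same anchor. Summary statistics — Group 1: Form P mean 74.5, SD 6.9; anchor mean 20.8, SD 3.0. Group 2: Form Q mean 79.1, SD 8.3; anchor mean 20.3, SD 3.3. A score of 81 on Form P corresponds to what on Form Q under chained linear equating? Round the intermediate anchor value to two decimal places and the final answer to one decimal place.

87.5

Form P → anchor (Group 1): v = (3.0/6.9)(81 − 74.5) + 20.8 = 23.63
anchor → Form Q (Group 2): y = (8.3/3.3)(23.63 − 20.3) + 79.1 = 87.5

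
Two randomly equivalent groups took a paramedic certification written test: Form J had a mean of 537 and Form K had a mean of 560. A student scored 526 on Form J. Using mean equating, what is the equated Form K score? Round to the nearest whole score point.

Mean equating: y = x + (M_Y − M_X) = 526 + (560 − 537) = 549

549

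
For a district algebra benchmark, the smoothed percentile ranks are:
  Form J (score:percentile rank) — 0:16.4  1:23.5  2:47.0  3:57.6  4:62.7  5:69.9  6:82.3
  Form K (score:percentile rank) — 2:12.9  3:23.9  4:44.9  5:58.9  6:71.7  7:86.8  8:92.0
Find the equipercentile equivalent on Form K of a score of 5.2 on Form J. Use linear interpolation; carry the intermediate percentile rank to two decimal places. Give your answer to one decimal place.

PR of 5.2 on Form J: 69.9 + (5.2 − 5)/(6 − 5) × (82.3 − 69.9) = 72.38
On Form K, PR 72.38 falls between score 6 (PR 71.7) and 7 (PR 86.8).
Interpolate: 6 + (72.38 − 71.7)/(86.8 − 71.7) × (7 − 6) = 6.0

6.0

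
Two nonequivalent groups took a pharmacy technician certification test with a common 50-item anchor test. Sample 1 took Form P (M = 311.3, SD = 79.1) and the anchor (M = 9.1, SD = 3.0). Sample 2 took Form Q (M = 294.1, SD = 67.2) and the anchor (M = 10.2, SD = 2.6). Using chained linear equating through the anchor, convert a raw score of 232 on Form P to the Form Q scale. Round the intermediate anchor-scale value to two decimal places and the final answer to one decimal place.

Form P → anchor (Sample 1): v = (3.0/79.1)(232 − 311.3) + 9.1 = 6.09
anchor → Form Q (Sample 2): y = (67.2/2.6)(6.09 − 10.2) + 294.1 = 187.9

187.9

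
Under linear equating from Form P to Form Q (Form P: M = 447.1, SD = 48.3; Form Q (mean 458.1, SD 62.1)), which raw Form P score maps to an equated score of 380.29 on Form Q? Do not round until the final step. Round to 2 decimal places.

Invert y = (SD_Y/SD_X)(x − M_X) + M_Y:
x = (SD_X/SD_Y)(y − M_Y) + M_X = (48.3/62.1)(380.29 − 458.1) + 447.1
x = 0.777778 × -77.810 + 447.1 = 386.58

386.58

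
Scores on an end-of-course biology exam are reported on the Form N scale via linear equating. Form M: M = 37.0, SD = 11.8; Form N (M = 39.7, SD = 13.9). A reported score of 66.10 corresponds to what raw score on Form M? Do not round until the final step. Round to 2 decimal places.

59.41

Invert y = (SD_Y/SD_X)(x − M_X) + M_Y:
x = (SD_X/SD_Y)(y − M_Y) + M_X = (11.8/13.9)(66.10 − 39.7) + 37.0
x = 0.848921 × 26.400 + 37.0 = 59.41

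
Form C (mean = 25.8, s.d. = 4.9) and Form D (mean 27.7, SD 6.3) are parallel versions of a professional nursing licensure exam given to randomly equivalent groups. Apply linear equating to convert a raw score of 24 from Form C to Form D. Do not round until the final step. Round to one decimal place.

Linear equating: y = (SD_Y/SD_X)(x − M_X) + M_Y
y = (6.3/4.9)(24 − 25.8) + 27.7
y = 1.285714 × -1.8 + 27.7 = -2.3143 + 27.7 = 25.4

25.4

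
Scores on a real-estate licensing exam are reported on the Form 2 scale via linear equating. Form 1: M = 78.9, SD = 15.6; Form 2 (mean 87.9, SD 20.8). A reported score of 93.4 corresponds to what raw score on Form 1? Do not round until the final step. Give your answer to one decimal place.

Invert y = (SD_Y/SD_X)(x − M_X) + M_Y:
x = (SD_X/SD_Y)(y − M_Y) + M_X = (15.6/20.8)(93.4 − 87.9) + 78.9
x = 0.750000 × 5.500 + 78.9 = 83.0

83.0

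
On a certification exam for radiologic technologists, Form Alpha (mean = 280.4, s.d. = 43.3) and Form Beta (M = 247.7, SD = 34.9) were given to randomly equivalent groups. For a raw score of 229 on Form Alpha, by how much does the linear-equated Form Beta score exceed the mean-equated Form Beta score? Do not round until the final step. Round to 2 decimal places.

9.97

Mean-equated: 229 + (247.7 − 280.4) = 196.30
Linear-equated: (34.9/43.3)(229 − 280.4) + 247.7 = 206.271
Difference = 206.271 − 196.30 = 9.97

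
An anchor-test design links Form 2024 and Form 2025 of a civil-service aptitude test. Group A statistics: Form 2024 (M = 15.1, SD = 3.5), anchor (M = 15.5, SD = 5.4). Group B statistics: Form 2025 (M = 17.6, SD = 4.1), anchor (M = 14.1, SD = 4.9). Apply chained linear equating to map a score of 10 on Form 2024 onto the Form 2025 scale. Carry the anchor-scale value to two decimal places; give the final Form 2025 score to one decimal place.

Form 2024 → anchor (Group A): v = (5.4/3.5)(10 − 15.1) + 15.5 = 7.63
anchor → Form 2025 (Group B): y = (4.1/4.9)(7.63 − 14.1) + 17.6 = 12.2

12.2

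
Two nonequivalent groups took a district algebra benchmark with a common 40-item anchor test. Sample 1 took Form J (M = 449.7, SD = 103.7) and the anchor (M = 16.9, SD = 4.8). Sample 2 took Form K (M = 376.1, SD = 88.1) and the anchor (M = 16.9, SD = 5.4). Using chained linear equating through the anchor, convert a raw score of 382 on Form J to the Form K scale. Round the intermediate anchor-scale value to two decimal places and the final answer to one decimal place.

325.0

Form J → anchor (Sample 1): v = (4.8/103.7)(382 − 449.7) + 16.9 = 13.77
anchor → Form K (Sample 2): y = (88.1/5.4)(13.77 − 16.9) + 376.1 = 325.0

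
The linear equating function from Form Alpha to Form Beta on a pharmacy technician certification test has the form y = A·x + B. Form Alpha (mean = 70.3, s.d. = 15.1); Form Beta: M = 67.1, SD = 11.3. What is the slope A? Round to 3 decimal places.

0.748

A = SD_Y / SD_X = 11.3 / 15.1 = 0.748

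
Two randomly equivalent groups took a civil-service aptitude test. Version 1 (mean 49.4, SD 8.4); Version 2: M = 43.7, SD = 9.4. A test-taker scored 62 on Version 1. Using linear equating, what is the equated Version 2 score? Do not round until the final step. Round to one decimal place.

Linear equating: y = (SD_Y/SD_X)(x − M_X) + M_Y
y = (9.4/8.4)(62 − 49.4) + 43.7
y = 1.119048 × 12.6 + 43.7 = 14.1000 + 43.7 = 57.8

57.8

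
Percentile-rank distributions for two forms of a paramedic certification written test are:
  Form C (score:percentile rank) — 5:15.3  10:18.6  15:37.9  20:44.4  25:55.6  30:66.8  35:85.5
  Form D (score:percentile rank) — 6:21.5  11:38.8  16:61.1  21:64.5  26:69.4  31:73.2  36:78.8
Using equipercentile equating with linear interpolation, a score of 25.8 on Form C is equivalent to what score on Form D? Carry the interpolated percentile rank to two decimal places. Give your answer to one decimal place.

15.2

PR of 25.8 on Form C: 55.6 + (25.8 − 25)/(30 − 25) × (66.8 − 55.6) = 57.39
On Form D, PR 57.39 falls between score 11 (PR 38.8) and 16 (PR 61.1).
Interpolate: 11 + (57.39 − 38.8)/(61.1 − 38.8) × (16 − 11) = 15.2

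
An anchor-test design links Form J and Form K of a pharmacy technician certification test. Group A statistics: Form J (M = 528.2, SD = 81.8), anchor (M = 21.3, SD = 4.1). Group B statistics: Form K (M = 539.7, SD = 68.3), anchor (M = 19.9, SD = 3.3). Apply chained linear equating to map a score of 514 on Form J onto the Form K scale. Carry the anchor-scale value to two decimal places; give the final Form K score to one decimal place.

Form J → anchor (Group A): v = (4.1/81.8)(514 − 528.2) + 21.3 = 20.59
anchor → Form K (Group B): y = (68.3/3.3)(20.59 − 19.9) + 539.7 = 554.0

554.0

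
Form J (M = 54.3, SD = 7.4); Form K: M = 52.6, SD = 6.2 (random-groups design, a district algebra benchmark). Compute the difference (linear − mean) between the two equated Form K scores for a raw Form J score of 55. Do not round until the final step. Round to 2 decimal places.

-0.11

Mean-equated: 55 + (52.6 − 54.3) = 53.30
Linear-equated: (6.2/7.4)(55 − 54.3) + 52.6 = 53.186
Difference = 53.186 − 53.30 = -0.11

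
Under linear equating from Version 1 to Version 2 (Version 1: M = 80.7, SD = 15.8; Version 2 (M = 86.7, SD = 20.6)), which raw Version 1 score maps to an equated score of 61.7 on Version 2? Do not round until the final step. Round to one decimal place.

Invert y = (SD_Y/SD_X)(x − M_X) + M_Y:
x = (SD_X/SD_Y)(y − M_Y) + M_X = (15.8/20.6)(61.7 − 86.7) + 80.7
x = 0.766990 × -25.000 + 80.7 = 61.5

61.5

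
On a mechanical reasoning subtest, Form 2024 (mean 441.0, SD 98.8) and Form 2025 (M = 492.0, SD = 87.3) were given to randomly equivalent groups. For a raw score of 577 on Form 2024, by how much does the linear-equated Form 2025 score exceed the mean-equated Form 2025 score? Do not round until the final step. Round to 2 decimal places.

-15.83

Mean-equated: 577 + (492.0 − 441.0) = 628.00
Linear-equated: (87.3/98.8)(577 − 441.0) + 492.0 = 612.170
Difference = 612.170 − 628.00 = -15.83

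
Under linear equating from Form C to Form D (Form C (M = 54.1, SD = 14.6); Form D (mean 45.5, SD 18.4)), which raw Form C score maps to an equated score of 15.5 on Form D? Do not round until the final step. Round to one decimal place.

Invert y = (SD_Y/SD_X)(x − M_X) + M_Y:
x = (SD_X/SD_Y)(y − M_Y) + M_X = (14.6/18.4)(15.5 − 45.5) + 54.1
x = 0.793478 × -30.000 + 54.1 = 30.3

30.3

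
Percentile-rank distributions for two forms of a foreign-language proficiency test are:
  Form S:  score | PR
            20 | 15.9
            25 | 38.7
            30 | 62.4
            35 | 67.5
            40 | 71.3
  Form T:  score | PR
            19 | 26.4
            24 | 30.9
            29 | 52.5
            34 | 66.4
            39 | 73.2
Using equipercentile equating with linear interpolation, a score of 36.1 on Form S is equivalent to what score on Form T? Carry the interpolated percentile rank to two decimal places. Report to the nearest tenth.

PR of 36.1 on Form S: 67.5 + (36.1 − 35)/(40 − 35) × (71.3 − 67.5) = 68.34
On Form T, PR 68.34 falls between score 34 (PR 66.4) and 39 (PR 73.2).
Interpolate: 34 + (68.34 − 66.4)/(73.2 − 66.4) × (39 − 34) = 35.4

35.4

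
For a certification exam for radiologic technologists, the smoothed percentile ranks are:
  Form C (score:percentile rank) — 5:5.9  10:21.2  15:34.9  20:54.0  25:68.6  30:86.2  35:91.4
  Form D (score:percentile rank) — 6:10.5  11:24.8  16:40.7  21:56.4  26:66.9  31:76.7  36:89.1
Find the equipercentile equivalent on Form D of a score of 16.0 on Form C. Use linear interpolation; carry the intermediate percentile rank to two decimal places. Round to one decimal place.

15.4

PR of 16.0 on Form C: 34.9 + (16.0 − 15)/(20 − 15) × (54.0 − 34.9) = 38.72
On Form D, PR 38.72 falls between score 11 (PR 24.8) and 16 (PR 40.7).
Interpolate: 11 + (38.72 − 24.8)/(40.7 − 24.8) × (16 − 11) = 15.4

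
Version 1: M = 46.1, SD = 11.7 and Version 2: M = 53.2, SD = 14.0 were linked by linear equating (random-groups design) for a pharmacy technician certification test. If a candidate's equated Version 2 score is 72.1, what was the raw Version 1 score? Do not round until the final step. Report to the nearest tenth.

61.9

Invert y = (SD_Y/SD_X)(x − M_X) + M_Y:
x = (SD_X/SD_Y)(y − M_Y) + M_X = (11.7/14.0)(72.1 − 53.2) + 46.1
x = 0.835714 × 18.900 + 46.1 = 61.9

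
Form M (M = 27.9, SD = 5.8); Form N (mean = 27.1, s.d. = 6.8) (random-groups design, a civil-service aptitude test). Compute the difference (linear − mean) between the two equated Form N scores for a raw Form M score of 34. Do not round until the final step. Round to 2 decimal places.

1.05

Mean-equated: 34 + (27.1 − 27.9) = 33.20
Linear-equated: (6.8/5.8)(34 − 27.9) + 27.1 = 34.252
Difference = 34.252 − 33.20 = 1.05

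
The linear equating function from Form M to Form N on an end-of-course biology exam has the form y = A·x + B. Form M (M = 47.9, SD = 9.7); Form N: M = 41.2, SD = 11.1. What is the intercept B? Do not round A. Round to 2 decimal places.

-13.61

A = SD_Y / SD_X = 11.1 / 9.7 = 1.144330
B = M_Y − A·M_X = 41.2 − 1.144330 × 47.9 = -13.61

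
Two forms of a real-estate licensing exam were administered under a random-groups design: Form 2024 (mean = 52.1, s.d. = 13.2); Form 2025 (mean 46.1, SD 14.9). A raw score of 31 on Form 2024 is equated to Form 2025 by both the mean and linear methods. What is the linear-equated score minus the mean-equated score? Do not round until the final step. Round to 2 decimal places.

Mean-equated: 31 + (46.1 − 52.1) = 25.00
Linear-equated: (14.9/13.2)(31 − 52.1) + 46.1 = 22.283
Difference = 22.283 − 25.00 = -2.72

-2.72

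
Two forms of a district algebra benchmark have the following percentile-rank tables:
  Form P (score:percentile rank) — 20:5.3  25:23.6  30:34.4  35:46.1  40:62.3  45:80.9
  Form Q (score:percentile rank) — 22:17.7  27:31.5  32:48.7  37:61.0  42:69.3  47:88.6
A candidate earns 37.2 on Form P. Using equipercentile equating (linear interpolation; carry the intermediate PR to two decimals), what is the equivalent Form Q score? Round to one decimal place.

33.8

PR of 37.2 on Form P: 46.1 + (37.2 − 35)/(40 − 35) × (62.3 − 46.1) = 53.23
On Form Q, PR 53.23 falls between score 32 (PR 48.7) and 37 (PR 61.0).
Interpolate: 32 + (53.23 − 48.7)/(61.0 − 48.7) × (37 − 32) = 33.8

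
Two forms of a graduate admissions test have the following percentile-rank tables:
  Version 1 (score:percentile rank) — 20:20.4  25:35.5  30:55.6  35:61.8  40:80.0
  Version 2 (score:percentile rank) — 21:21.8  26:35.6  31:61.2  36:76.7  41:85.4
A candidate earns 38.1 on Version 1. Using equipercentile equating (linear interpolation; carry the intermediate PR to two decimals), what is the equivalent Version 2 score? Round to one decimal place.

PR of 38.1 on Version 1: 61.8 + (38.1 − 35)/(40 − 35) × (80.0 − 61.8) = 73.08
On Version 2, PR 73.08 falls between score 31 (PR 61.2) and 36 (PR 76.7).
Interpolate: 31 + (73.08 − 61.2)/(76.7 − 61.2) × (36 − 31) = 34.8

34.8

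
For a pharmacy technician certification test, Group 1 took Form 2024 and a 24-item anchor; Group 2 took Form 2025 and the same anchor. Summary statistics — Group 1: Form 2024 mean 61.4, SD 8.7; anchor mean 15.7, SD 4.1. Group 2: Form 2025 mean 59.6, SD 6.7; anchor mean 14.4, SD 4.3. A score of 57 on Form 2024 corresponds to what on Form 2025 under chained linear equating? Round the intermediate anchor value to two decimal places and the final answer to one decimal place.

58.4

Form 2024 → anchor (Group 1): v = (4.1/8.7)(57 − 61.4) + 15.7 = 13.63
anchor → Form 2025 (Group 2): y = (6.7/4.3)(13.63 − 14.4) + 59.6 = 58.4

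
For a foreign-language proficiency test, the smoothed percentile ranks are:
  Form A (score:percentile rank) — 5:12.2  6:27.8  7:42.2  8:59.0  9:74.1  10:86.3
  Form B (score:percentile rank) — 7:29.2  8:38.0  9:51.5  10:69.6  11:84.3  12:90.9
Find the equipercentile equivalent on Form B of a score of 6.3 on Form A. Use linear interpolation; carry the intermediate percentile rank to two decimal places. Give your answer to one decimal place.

PR of 6.3 on Form A: 27.8 + (6.3 − 6)/(7 − 6) × (42.2 − 27.8) = 32.12
On Form B, PR 32.12 falls between score 7 (PR 29.2) and 8 (PR 38.0).
Interpolate: 7 + (32.12 − 29.2)/(38.0 − 29.2) × (8 − 7) = 7.3

7.3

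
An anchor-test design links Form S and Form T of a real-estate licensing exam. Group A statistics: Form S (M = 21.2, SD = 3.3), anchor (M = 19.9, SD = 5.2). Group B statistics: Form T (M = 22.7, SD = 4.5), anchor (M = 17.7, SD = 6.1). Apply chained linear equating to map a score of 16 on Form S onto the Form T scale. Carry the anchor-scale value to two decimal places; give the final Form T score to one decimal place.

Form S → anchor (Group A): v = (5.2/3.3)(16 − 21.2) + 19.9 = 11.71
anchor → Form T (Group B): y = (4.5/6.1)(11.71 − 17.7) + 22.7 = 18.3

18.3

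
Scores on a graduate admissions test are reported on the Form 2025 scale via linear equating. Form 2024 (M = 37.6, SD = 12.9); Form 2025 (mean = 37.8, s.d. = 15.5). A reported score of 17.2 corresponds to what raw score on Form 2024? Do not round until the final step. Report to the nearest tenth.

Invert y = (SD_Y/SD_X)(x − M_X) + M_Y:
x = (SD_X/SD_Y)(y − M_Y) + M_X = (12.9/15.5)(17.2 − 37.8) + 37.6
x = 0.832258 × -20.600 + 37.6 = 20.5

20.5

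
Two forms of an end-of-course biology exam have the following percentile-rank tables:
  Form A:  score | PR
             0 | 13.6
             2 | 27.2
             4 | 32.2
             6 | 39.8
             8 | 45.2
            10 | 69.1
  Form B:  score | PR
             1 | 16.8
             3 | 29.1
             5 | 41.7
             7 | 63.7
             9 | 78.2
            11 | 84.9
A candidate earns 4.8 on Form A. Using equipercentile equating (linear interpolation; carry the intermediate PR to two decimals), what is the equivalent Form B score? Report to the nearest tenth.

4.0

PR of 4.8 on Form A: 32.2 + (4.8 − 4)/(6 − 4) × (39.8 − 32.2) = 35.24
On Form B, PR 35.24 falls between score 3 (PR 29.1) and 5 (PR 41.7).
Interpolate: 3 + (35.24 − 29.1)/(41.7 − 29.1) × (5 − 3) = 4.0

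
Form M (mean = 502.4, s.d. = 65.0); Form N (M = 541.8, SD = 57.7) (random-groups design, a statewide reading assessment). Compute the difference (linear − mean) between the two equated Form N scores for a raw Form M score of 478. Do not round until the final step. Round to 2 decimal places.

Mean-equated: 478 + (541.8 − 502.4) = 517.40
Linear-equated: (57.7/65.0)(478 − 502.4) + 541.8 = 520.140
Difference = 520.140 − 517.40 = 2.74

2.74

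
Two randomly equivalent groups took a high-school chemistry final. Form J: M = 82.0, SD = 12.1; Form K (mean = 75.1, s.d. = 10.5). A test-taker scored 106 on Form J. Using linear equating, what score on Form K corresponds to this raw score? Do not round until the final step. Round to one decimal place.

95.9

Linear equating: y = (SD_Y/SD_X)(x − M_X) + M_Y
y = (10.5/12.1)(106 − 82.0) + 75.1
y = 0.867769 × 24.0 + 75.1 = 20.8264 + 75.1 = 95.9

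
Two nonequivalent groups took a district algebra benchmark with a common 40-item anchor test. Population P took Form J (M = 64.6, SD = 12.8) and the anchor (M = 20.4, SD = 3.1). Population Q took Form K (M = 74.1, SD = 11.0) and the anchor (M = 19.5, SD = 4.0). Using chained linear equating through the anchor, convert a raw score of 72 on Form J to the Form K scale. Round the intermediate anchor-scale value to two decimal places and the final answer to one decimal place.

Form J → anchor (Population P): v = (3.1/12.8)(72 − 64.6) + 20.4 = 22.19
anchor → Form K (Population Q): y = (11.0/4.0)(22.19 − 19.5) + 74.1 = 81.5

81.5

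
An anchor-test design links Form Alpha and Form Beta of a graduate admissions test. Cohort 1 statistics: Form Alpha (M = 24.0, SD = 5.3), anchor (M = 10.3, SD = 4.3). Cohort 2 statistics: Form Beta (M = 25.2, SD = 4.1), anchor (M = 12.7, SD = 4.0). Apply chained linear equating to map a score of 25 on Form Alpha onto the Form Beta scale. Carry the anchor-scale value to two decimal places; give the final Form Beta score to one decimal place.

Form Alpha → anchor (Cohort 1): v = (4.3/5.3)(25 − 24.0) + 10.3 = 11.11
anchor → Form Beta (Cohort 2): y = (4.1/4.0)(11.11 − 12.7) + 25.2 = 23.6

23.6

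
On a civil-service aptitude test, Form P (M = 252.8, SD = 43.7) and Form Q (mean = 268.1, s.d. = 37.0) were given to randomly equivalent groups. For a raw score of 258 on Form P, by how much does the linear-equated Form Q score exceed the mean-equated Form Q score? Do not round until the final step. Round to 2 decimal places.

Mean-equated: 258 + (268.1 − 252.8) = 273.30
Linear-equated: (37.0/43.7)(258 − 252.8) + 268.1 = 272.503
Difference = 272.503 − 273.30 = -0.80

-0.80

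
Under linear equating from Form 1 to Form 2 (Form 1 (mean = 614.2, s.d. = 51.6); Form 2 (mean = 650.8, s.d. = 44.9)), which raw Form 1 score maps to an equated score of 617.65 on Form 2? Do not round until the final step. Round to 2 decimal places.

Invert y = (SD_Y/SD_X)(x − M_X) + M_Y:
x = (SD_X/SD_Y)(y − M_Y) + M_X = (51.6/44.9)(617.65 − 650.8) + 614.2
x = 1.149220 × -33.150 + 614.2 = 576.10

576.10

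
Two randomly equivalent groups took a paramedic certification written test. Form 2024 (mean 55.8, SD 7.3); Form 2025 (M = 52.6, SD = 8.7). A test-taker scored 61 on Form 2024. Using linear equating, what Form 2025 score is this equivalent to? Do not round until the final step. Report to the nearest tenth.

58.8

Linear equating: y = (SD_Y/SD_X)(x − M_X) + M_Y
y = (8.7/7.3)(61 − 55.8) + 52.6
y = 1.191781 × 5.2 + 52.6 = 6.1973 + 52.6 = 58.8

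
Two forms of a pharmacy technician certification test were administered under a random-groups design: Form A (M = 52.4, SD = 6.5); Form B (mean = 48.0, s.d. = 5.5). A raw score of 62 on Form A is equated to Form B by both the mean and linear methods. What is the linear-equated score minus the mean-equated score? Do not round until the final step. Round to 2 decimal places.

-1.48

Mean-equated: 62 + (48.0 − 52.4) = 57.60
Linear-equated: (5.5/6.5)(62 − 52.4) + 48.0 = 56.123
Difference = 56.123 − 57.60 = -1.48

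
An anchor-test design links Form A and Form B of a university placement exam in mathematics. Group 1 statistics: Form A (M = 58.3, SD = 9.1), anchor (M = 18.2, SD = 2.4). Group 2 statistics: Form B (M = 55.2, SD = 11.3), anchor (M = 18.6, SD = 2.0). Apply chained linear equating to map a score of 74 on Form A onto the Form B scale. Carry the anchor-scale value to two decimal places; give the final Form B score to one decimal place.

76.3

Form A → anchor (Group 1): v = (2.4/9.1)(74 − 58.3) + 18.2 = 22.34
anchor → Form B (Group 2): y = (11.3/2.0)(22.34 − 18.6) + 55.2 = 76.3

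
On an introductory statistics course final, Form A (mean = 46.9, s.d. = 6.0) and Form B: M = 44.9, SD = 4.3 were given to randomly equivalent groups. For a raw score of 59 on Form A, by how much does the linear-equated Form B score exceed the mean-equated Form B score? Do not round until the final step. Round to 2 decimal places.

Mean-equated: 59 + (44.9 − 46.9) = 57.00
Linear-equated: (4.3/6.0)(59 − 46.9) + 44.9 = 53.572
Difference = 53.572 − 57.00 = -3.43

-3.43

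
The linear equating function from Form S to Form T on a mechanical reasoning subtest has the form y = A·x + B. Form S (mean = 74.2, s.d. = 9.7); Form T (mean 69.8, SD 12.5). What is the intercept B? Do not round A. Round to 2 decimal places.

A = SD_Y / SD_X = 12.5 / 9.7 = 1.288660
B = M_Y − A·M_X = 69.8 − 1.288660 × 74.2 = -25.82

-25.82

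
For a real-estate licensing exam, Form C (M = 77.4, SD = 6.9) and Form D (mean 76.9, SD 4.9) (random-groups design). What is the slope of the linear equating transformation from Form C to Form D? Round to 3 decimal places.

A = SD_Y / SD_X = 4.9 / 6.9 = 0.710

0.710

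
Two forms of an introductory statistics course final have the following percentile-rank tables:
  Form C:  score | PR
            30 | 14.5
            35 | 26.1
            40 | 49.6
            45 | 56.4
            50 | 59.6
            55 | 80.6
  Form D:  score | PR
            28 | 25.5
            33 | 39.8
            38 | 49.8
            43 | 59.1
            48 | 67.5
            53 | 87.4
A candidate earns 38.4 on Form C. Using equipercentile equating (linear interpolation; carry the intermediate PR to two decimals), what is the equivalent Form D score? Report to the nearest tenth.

34.1

PR of 38.4 on Form C: 26.1 + (38.4 − 35)/(40 − 35) × (49.6 − 26.1) = 42.08
On Form D, PR 42.08 falls between score 33 (PR 39.8) and 38 (PR 49.8).
Interpolate: 33 + (42.08 − 39.8)/(49.8 − 39.8) × (38 − 33) = 34.1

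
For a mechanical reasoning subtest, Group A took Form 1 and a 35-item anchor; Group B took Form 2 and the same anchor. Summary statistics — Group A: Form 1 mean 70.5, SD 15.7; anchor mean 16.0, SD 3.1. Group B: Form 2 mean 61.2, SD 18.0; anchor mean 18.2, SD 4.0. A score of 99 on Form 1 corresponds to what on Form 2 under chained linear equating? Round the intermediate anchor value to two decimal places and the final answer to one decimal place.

76.6

Form 1 → anchor (Group A): v = (3.1/15.7)(99 − 70.5) + 16.0 = 21.63
anchor → Form 2 (Group B): y = (18.0/4.0)(21.63 − 18.2) + 61.2 = 76.6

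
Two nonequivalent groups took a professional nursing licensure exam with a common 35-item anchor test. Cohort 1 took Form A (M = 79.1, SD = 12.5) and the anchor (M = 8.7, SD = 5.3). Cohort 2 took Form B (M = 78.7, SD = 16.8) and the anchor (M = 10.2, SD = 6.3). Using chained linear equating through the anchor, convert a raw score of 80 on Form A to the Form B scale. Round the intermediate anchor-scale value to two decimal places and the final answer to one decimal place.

Form A → anchor (Cohort 1): v = (5.3/12.5)(80 − 79.1) + 8.7 = 9.08
anchor → Form B (Cohort 2): y = (16.8/6.3)(9.08 − 10.2) + 78.7 = 75.7

75.7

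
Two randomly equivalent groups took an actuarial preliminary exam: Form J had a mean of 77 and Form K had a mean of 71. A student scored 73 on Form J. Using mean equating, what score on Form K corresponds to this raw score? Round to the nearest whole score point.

Mean equating: y = x + (M_Y − M_X) = 73 + (71 − 77) = 67

67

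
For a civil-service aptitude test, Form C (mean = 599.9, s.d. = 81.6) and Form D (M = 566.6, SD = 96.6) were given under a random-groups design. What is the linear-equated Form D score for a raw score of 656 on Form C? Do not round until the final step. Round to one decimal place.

Linear equating: y = (SD_Y/SD_X)(x − M_X) + M_Y
y = (96.6/81.6)(656 − 599.9) + 566.6
y = 1.183824 × 56.1 + 566.6 = 66.4125 + 566.6 = 633.0

633.0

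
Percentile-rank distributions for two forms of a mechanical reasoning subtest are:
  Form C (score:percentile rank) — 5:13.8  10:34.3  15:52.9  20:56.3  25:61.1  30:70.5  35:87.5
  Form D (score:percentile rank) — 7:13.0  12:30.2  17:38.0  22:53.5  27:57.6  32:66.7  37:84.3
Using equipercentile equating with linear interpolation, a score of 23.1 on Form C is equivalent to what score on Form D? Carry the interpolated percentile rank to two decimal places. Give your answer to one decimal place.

PR of 23.1 on Form C: 56.3 + (23.1 − 20)/(25 − 20) × (61.1 − 56.3) = 59.28
On Form D, PR 59.28 falls between score 27 (PR 57.6) and 32 (PR 66.7).
Interpolate: 27 + (59.28 − 57.6)/(66.7 − 57.6) × (32 − 27) = 27.9

27.9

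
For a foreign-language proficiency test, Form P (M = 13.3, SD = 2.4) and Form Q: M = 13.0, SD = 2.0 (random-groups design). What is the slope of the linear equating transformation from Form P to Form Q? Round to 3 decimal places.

A = SD_Y / SD_X = 2.0 / 2.4 = 0.833

0.833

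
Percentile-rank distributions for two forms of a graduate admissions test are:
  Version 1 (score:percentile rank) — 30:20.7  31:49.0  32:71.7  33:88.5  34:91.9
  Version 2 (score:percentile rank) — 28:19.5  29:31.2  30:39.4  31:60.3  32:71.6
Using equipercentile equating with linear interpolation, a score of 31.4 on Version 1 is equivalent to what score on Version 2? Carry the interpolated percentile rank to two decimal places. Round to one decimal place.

PR of 31.4 on Version 1: 49.0 + (31.4 − 31)/(32 − 31) × (71.7 − 49.0) = 58.08
On Version 2, PR 58.08 falls between score 30 (PR 39.4) and 31 (PR 60.3).
Interpolate: 30 + (58.08 − 39.4)/(60.3 − 39.4) × (31 − 30) = 30.9

30.9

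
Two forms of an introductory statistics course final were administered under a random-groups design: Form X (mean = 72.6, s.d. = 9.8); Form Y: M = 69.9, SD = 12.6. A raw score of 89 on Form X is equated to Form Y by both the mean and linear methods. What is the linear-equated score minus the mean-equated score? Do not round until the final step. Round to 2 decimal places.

Mean-equated: 89 + (69.9 − 72.6) = 86.30
Linear-equated: (12.6/9.8)(89 − 72.6) + 69.9 = 90.986
Difference = 90.986 − 86.30 = 4.69

4.69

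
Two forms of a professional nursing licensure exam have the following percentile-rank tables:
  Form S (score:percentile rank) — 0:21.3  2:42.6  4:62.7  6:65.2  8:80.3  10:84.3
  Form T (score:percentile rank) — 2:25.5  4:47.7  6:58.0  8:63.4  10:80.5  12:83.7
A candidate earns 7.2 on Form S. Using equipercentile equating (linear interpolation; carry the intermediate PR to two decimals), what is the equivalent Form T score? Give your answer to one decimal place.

9.3

PR of 7.2 on Form S: 65.2 + (7.2 − 6)/(8 − 6) × (80.3 − 65.2) = 74.26
On Form T, PR 74.26 falls between score 8 (PR 63.4) and 10 (PR 80.5).
Interpolate: 8 + (74.26 − 63.4)/(80.5 − 63.4) × (10 − 8) = 9.3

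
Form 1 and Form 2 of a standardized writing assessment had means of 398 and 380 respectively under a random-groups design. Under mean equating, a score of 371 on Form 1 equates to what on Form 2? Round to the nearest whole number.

353

Mean equating: y = x + (M_Y − M_X) = 371 + (380 − 398) = 353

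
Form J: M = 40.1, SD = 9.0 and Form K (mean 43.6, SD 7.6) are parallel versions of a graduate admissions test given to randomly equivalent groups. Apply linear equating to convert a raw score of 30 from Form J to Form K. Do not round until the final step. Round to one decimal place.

35.1

Linear equating: y = (SD_Y/SD_X)(x − M_X) + M_Y
y = (7.6/9.0)(30 − 40.1) + 43.6
y = 0.844444 × -10.1 + 43.6 = -8.5289 + 43.6 = 35.1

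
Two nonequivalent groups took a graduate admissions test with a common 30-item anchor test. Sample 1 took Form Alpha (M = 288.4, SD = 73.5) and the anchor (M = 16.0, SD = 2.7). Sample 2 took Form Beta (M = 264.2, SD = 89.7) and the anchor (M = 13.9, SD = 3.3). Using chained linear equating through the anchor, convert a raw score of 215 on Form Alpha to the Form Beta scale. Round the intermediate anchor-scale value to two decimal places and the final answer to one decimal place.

247.9

Form Alpha → anchor (Sample 1): v = (2.7/73.5)(215 − 288.4) + 16.0 = 13.30
anchor → Form Beta (Sample 2): y = (89.7/3.3)(13.30 − 13.9) + 264.2 = 247.9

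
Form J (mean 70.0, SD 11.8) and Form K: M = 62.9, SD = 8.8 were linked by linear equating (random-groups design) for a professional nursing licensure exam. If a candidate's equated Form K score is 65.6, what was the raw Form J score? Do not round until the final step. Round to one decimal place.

Invert y = (SD_Y/SD_X)(x − M_X) + M_Y:
x = (SD_X/SD_Y)(y − M_Y) + M_X = (11.8/8.8)(65.6 − 62.9) + 70.0
x = 1.340909 × 2.700 + 70.0 = 73.6

73.6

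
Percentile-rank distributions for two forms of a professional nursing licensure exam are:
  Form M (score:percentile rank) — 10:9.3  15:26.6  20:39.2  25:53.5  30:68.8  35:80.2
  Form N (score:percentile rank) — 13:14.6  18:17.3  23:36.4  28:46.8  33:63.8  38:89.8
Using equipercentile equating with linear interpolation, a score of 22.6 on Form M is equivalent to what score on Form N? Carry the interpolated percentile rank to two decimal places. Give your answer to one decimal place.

PR of 22.6 on Form M: 39.2 + (22.6 − 20)/(25 − 20) × (53.5 − 39.2) = 46.64
On Form N, PR 46.64 falls between score 23 (PR 36.4) and 28 (PR 46.8).
Interpolate: 23 + (46.64 − 36.4)/(46.8 − 36.4) × (28 − 23) = 27.9

27.9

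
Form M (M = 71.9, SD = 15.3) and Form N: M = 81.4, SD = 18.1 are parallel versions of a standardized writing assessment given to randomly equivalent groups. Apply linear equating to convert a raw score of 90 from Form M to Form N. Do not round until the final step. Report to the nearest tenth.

102.8

Linear equating: y = (SD_Y/SD_X)(x − M_X) + M_Y
y = (18.1/15.3)(90 − 71.9) + 81.4
y = 1.183007 × 18.1 + 81.4 = 21.4124 + 81.4 = 102.8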